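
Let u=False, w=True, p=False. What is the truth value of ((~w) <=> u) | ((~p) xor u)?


Substitute u=False, w=True, p=False:
~w = False
(~w) <=> u = False <=> False = True
~p = True
(~p) xor u = True xor False = True
((~w) <=> u) | ((~p) xor u) = True | True = True

True


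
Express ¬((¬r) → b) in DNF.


Step 1: Rewrite implication then negate: ¬(¬(¬r) ∨ b) = (¬r) ∧ ¬b.

(¬r) ∧ (¬b)


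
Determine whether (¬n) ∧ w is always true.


Build the truth table over {n, w}:
n | w | φ
---------
F | F | F
T | F | F
F | T | T
T | T | F
Counterexample at row 1: with n=F, w=F, the formula is F.

No, it is not a tautology.


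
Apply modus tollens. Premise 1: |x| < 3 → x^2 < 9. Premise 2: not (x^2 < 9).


Modus tollens: from (P → Q) and ¬Q, infer ¬P.
Q = 'x^2 < 9' is denied; since P → Q, P must also fail.

Not (|x| < 3).


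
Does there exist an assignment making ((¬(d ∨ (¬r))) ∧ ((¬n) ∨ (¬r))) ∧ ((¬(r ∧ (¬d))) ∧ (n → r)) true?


Check all 8 assignments over {d, n, r}:
d | n | r | φ
-------------
F | F | F | F
T | F | F | F
F | T | F | F
T | T | F | F
F | F | T | F
T | F | T | F
F | T | T | F
T | T | T | F
No assignment makes the formula true.

Unsatisfiable.


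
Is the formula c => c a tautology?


Build the truth table over {c}:
c | φ
-----
False | True
True | True
Every row evaluates to true.

Yes, it is a tautology.


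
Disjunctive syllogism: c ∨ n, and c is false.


Disjunctive syllogism: from (P ∨ Q) and ¬P, infer Q.
One disjunct, 'c', is ruled out; the other must hold.

n


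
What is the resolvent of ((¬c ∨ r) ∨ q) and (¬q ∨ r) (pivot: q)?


The clauses contain complementary literals q and ¬q.
Resolution eliminates this pair and disjoins the remaining literals (merging duplicates).

(r ∨ ¬c)


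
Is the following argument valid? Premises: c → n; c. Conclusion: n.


This matches the form of modus ponens: the conclusion follows in every model of the premises.

Valid.


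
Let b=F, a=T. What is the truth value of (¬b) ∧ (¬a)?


Substitute b=F, a=T:
¬b = T
¬a = F
(¬b) ∧ (¬a) = T ∧ F = F

F


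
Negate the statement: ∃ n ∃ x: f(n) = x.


Negation flips each quantifier (∀↔∃) and negates the inner predicate.
¬(∃ n ∃ x: φ) = ∀ n ∀ x: ¬φ.

∀ n ∀ x: ¬(f(n) = x)


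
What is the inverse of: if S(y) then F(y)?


The inverse of (P → Q) is (¬P → ¬Q). It is equivalent to the converse, not to the original.
Here P = 'S(y)' and Q = 'F(y)'.

If not (S(y)), then not (F(y)).


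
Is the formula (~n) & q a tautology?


Build the truth table over {n, q}:
n | q | φ
---------
False | False | False
True | False | False
False | True | True
True | True | False
Counterexample at row 1: with n=False, q=False, the formula is False.

No, it is not a tautology.


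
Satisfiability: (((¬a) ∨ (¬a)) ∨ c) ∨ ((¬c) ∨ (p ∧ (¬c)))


Search for a satisfying assignment over {a, c, p}.
Try a=F, c=F, p=F: the formula evaluates to T.
A satisfying assignment exists.

Satisfiable.


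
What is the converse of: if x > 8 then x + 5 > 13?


The converse of (P → Q) is (Q → P). It is not in general equivalent to the original.
Here P = 'x > 8' and Q = 'x + 5 > 13'.

If x + 5 > 13, then x > 8.


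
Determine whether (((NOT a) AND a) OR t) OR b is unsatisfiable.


Truth table over {a, b, t}:
a | b | t | φ
-------------
F | F | F | F
T | F | F | F
F | T | F | T
T | T | F | T
F | F | T | T
T | F | T | T
F | T | T | T
T | T | T | T
Satisfying assignment at row 3: a=F, b=T, t=F gives T.

No, it is not a contradiction.


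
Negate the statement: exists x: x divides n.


¬(forall x: φ) = exists x: ¬φ, and ¬(exists x: φ) = forall x: ¬φ.
Apply to the existential statement.

forall x: ~(x divides n)


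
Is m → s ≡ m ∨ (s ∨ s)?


Compare truth tables:
m | s | φ | ψ
-------------
F | F | T | F
T | F | F | T
F | T | T | T
T | T | T | T
They differ at row 1 (m=F, s=F): φ=T but ψ=F.

No, they are not logically equivalent.


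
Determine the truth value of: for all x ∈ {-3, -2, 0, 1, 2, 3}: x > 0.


Evaluate the predicate on each element: -3:F, -2:F, 0:F, 1:T, 2:T, 3:T.
Counterexample x = -3 fails the predicate.

F


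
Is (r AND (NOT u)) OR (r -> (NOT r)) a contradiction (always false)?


Truth table over {r, u}:
r | u | φ
---------
F | F | T
T | F | T
F | T | T
T | T | F
Satisfying assignment at row 1: r=F, u=F gives T.

No, it is not a contradiction.


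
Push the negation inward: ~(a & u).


De Morgan: the negation of a conjunction is the disjunction of the negations.
Distribute ~ across &, flipping it to |, and negate each literal.

(~a) | (~u)


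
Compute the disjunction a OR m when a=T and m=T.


Disjunction is false only when both operands are false.
Substitute: a=T, m=T.
T OR T evaluates to T.

T


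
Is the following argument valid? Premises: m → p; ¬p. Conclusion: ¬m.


This matches the form of modus tollens: the conclusion follows in every model of the premises.

Valid.


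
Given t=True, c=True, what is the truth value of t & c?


Conjunction is true only when both operands are true.
Substitute: t=True, c=True.
True & True evaluates to True.

True


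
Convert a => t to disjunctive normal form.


Step 1: Rewrite a → t as ¬a ∨ t.

(~a) | t


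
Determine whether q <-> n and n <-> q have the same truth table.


Compare truth tables:
n | q | φ | ψ
-------------
F | F | T | T
T | F | F | F
F | T | F | F
T | T | T | T
The columns φ and ψ agree on every row.

Yes, they are logically equivalent.


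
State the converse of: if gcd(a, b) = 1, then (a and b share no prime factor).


The converse of (P → Q) is (Q → P). It is not in general equivalent to the original.
Here P = 'gcd(a, b) = 1' and Q = '(a and b share no prime factor)'.

If (a and b share no prime factor), then gcd(a, b) = 1.


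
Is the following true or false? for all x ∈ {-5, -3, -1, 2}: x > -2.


Evaluate the predicate on each element: -5:F, -3:F, -1:T, 2:T.
Counterexample x = -5 fails the predicate.

F


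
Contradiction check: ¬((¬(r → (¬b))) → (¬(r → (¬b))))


Truth table over {b, r}:
b | r | φ
---------
F | F | F
T | F | F
F | T | F
T | T | F
Every row is false.

Yes, it is a contradiction.


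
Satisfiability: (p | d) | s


Search for a satisfying assignment over {d, p, s}.
Try d=True, p=False, s=False: the formula evaluates to True.
A satisfying assignment exists.

Satisfiable.


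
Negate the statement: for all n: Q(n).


¬(for all x: φ) = there exists x: ¬φ, and ¬(there exists x: φ) = for all x: ¬φ.
Apply to the universal statement.

there exists n: NOT(Q(n))


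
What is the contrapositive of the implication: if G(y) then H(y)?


The contrapositive of (P → Q) is (¬Q → ¬P); it is logically equivalent to the original.
Here P = 'G(y)' and Q = 'H(y)'.

If not (H(y)), then not (G(y)).


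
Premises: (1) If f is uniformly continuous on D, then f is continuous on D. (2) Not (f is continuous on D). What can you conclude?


Modus tollens: from (P → Q) and ¬Q, infer ¬P.
Q = 'f is continuous on D' is denied; since P → Q, P must also fail.

Not (f is uniformly continuous on D).


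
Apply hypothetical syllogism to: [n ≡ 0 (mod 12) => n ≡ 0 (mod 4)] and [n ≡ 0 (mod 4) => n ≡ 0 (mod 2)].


Hypothetical syllogism: from (P → Q) and (Q → R), infer (P → R).
Chain the two implications through the shared middle term 'n ≡ 0 (mod 4)'.

n ≡ 0 (mod 12) => n ≡ 0 (mod 2)


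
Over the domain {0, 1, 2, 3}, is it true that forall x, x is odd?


Evaluate the predicate on each element: 0:False, 1:True, 2:False, 3:True.
Counterexample x = 0 fails the predicate.

False


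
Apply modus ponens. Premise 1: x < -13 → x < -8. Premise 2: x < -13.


Modus ponens: from (P → Q) and P, infer Q.
P = 'x < -13' is asserted, and P → Q holds, so Q follows.

x < -8.


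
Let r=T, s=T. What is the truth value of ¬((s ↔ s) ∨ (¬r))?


Substitute r=T, s=T:
s ↔ s = T ↔ T = T
¬r = F
(s ↔ s) ∨ (¬r) = T ∨ F = T
¬((s ↔ s) ∨ (¬r)) = F

F


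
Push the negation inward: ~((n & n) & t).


De Morgan: the negation of a conjunction is the disjunction of the negations.
Distribute ~ across &, flipping it to |, and negate each literal.

((~n) | (~n)) | (~t)


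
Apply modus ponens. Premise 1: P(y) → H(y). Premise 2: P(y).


Modus ponens: from (P → Q) and P, infer Q.
P = 'P(y)' is asserted, and P → Q holds, so Q follows.

H(y).


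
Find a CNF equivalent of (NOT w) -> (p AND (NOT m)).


Step 1: Rewrite (¬w) → (p ∧ (¬m)) as ¬(¬w) ∨ (p ∧ (¬m)).
Step 2: Distribute ∨ over ∧.
Step 3: Eliminate any double negations (¬¬X = X).

(w OR p) AND (w OR (NOT m))


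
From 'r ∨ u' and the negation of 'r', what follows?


Disjunctive syllogism: from (P ∨ Q) and ¬P, infer Q.
One disjunct, 'r', is ruled out; the other must hold.

u


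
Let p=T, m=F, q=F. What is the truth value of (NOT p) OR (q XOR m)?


Substitute p=T, m=F, q=F:
NOT p = F
q XOR m = F XOR F = F
(NOT p) OR (q XOR m) = F OR F = F

F


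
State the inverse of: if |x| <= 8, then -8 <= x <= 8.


The inverse of (P → Q) is (¬P → ¬Q). It is equivalent to the converse, not to the original.
Here P = '|x| <= 8' and Q = '-8 <= x <= 8'.

If not (|x| <= 8), then not (-8 <= x <= 8).


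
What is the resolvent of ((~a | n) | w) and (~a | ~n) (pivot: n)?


The clauses contain complementary literals n and ~n.
Resolution eliminates this pair and disjoins the remaining literals (merging duplicates).

(~a | w)


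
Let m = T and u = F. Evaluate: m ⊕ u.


Exclusive or is true when exactly one operand is true.
Substitute: m=T, u=F.
T ⊕ F evaluates to T.

T


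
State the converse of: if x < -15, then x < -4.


The converse of (P → Q) is (Q → P). It is not in general equivalent to the original.
Here P = 'x < -15' and Q = 'x < -4'.

If x < -4, then x < -15.


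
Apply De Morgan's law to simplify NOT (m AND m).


De Morgan: the negation of a conjunction is the disjunction of the negations.
Distribute NOT across AND, flipping it to OR, and negate each literal.

(NOT m) OR (NOT m)


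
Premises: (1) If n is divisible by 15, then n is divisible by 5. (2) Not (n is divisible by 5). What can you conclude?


Modus tollens: from (P → Q) and ¬Q, infer ¬P.
Q = 'n is divisible by 5' is denied; since P → Q, P must also fail.

Not (n is divisible by 15).


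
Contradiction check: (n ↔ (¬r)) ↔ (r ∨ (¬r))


Truth table over {n, r}:
n | r | φ
---------
F | F | F
T | F | T
F | T | T
T | T | F
Satisfying assignment at row 2: n=T, r=F gives T.

No, it is not a contradiction.


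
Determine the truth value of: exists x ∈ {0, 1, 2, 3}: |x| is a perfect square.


Evaluate the predicate on each element: 0:True, 1:True, 2:False, 3:False.
Witness x = 0 satisfies the predicate.

True


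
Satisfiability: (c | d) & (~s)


Search for a satisfying assignment over {c, d, s}.
Try c=True, d=False, s=False: the formula evaluates to True.
A satisfying assignment exists.

Satisfiable.


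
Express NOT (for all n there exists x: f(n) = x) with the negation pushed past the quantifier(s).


Negation flips each quantifier (∀↔∃) and negates the inner predicate.
¬(for all n there exists x: φ) = there exists n for all x: ¬φ.

there exists n for all x: NOT(f(n) = x)


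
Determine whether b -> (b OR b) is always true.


Build the truth table over {b}:
b | φ
-----
F | T
T | T
Every row evaluates to true.

Yes, it is a tautology.


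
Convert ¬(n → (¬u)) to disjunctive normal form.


Step 1: Rewrite implication then negate: ¬(¬n ∨ (¬u)) = n ∧ ¬(¬u).
Step 2: Eliminate any double negations (¬¬X = X).

n ∧ u


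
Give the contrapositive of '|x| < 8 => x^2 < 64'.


The contrapositive of (P → Q) is (¬Q → ¬P); it is logically equivalent to the original.
Here P = '|x| < 8' and Q = 'x^2 < 64'.

If not (x^2 < 64), then not (|x| < 8).


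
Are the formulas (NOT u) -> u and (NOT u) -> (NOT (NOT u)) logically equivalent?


Compare truth tables:
u | φ | ψ
---------
F | F | F
T | T | T
The columns φ and ψ agree on every row.

Yes, they are logically equivalent.


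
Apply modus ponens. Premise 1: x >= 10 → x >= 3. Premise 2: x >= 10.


Modus ponens: from (P → Q) and P, infer Q.
P = 'x >= 10' is asserted, and P → Q holds, so Q follows.

x >= 3.


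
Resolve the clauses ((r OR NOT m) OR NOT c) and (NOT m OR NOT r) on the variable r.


The clauses contain complementary literals r and NOTr.
Resolution eliminates this pair and disjoins the remaining literals (merging duplicates).

(NOT c OR NOT m)


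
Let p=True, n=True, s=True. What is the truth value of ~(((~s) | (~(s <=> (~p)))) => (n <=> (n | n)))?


Substitute p=True, n=True, s=True:
~s = False
~p = False
s <=> (~p) = True <=> False = False
~(s <=> (~p)) = True
(~s) | (~(s <=> (~p))) = False | True = True
n | n = True | True = True
n <=> (n | n) = True <=> True = True
((~s) | (~(s <=> (~p)))) => (n <=> (n | n)) = True => True = True
~(((~s) | (~(s <=> (~p)))) => (n <=> (n | n))) = False

False


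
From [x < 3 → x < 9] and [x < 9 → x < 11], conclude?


Hypothetical syllogism: from (P → Q) and (Q → R), infer (P → R).
Chain the two implications through the shared middle term 'x < 9'.

x < 3 → x < 11


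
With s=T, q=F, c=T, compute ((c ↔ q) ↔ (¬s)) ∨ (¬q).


Substitute s=T, q=F, c=T:
c ↔ q = T ↔ F = F
¬s = F
(c ↔ q) ↔ (¬s) = F ↔ F = T
¬q = T
((c ↔ q) ↔ (¬s)) ∨ (¬q) = T ∨ T = T

T


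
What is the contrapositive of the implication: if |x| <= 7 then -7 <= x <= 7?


The contrapositive of (P → Q) is (¬Q → ¬P); it is logically equivalent to the original.
Here P = '|x| <= 7' and Q = '-7 <= x <= 7'.

If not (-7 <= x <= 7), then not (|x| <= 7).


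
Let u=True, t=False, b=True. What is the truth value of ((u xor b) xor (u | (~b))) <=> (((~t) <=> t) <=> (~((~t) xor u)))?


Substitute u=True, t=False, b=True:
… (earlier sub-steps elided)
~b = False
u | (~b) = True | False = True
(u xor b) xor (u | (~b)) = False xor True = True
~t = True
(~t) <=> t = True <=> False = False
~t = True
(~t) xor u = True xor True = False
~((~t) xor u) = True
((~t) <=> t) <=> (~((~t) xor u)) = False <=> True = False
((u xor b) xor (u | (~b))) <=> (((~t) <=> t) <=> (~((~t) xor u))) = True <=> False = False

False


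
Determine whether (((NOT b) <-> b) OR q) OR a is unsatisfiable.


Truth table over {a, b, q}:
a | b | q | φ
-------------
F | F | F | F
T | F | F | T
F | T | F | F
T | T | F | T
F | F | T | T
T | F | T | T
F | T | T | T
T | T | T | T
Satisfying assignment at row 2: a=T, b=F, q=F gives T.

No, it is not a contradiction.


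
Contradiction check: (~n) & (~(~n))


Truth table over {n}:
n | φ
-----
False | False
True | False
Every row is false.

Yes, it is a contradiction.


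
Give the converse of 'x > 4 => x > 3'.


The converse of (P → Q) is (Q → P). It is not in general equivalent to the original.
Here P = 'x > 4' and Q = 'x > 3'.

If x > 3, then x > 4.


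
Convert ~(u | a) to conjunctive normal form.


Step 1: Apply De Morgan: ¬(u ∨ a) = ¬u ∧ ¬a.

(~u) & (~a)


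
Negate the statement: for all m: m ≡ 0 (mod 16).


¬(for all x: φ) = there exists x: ¬φ, and ¬(there exists x: φ) = for all x: ¬φ.
Apply to the universal statement.

there exists m: NOT(m ≡ 0 (mod 16))


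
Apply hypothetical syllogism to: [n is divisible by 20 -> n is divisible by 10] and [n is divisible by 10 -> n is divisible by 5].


Hypothetical syllogism: from (P → Q) and (Q → R), infer (P → R).
Chain the two implications through the shared middle term 'n is divisible by 10'.

n is divisible by 20 -> n is divisible by 5


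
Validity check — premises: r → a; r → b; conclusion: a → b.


This is (no valid rule). There exist truth assignments where the premises are all true but the conclusion is false.

Invalid.


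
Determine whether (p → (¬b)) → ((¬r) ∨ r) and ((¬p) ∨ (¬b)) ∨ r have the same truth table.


Compare truth tables:
b | p | r | φ | ψ
-----------------
F | F | F | T | T
T | F | F | T | T
F | T | F | T | T
T | T | F | T | F
F | F | T | T | T
T | F | T | T | T
F | T | T | T | T
T | T | T | T | T
They differ at row 4 (b=T, p=T, r=F): φ=T but ψ=F.

No, they are not logically equivalent.


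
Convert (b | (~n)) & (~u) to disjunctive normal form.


Step 1: Distribute ∧ over ∨: (b ∨ (¬n)) ∧ (¬u) = (b ∧ (¬u)) ∨ ((¬n) ∧ (¬u)).

(b & (~u)) | ((~n) & (~u))


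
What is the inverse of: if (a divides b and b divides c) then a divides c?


The inverse of (P → Q) is (¬P → ¬Q). It is equivalent to the converse, not to the original.
Here P = '(a divides b and b divides c)' and Q = 'a divides c'.

If not ((a divides b and b divides c)), then not (a divides c).


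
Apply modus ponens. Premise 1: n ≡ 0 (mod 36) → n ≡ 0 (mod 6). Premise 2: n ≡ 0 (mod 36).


Modus ponens: from (P → Q) and P, infer Q.
P = 'n ≡ 0 (mod 36)' is asserted, and P → Q holds, so Q follows.

n ≡ 0 (mod 6).


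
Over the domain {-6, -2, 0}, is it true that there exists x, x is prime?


Evaluate the predicate on each element: -6:F, -2:F, 0:F.
No element satisfies the predicate.

F


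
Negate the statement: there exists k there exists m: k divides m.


Negation flips each quantifier (∀↔∃) and negates the inner predicate.
¬(there exists k there exists m: φ) = for all k for all m: ¬φ.

for all k for all m: NOT(k divides m)


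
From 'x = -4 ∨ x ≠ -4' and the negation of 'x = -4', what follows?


Disjunctive syllogism: from (P ∨ Q) and ¬P, infer Q.
One disjunct, 'x = -4', is ruled out; the other must hold.

x ≠ -4


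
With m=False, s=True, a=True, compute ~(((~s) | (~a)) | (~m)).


Substitute m=False, s=True, a=True:
~s = False
~a = False
(~s) | (~a) = False | False = False
~m = True
((~s) | (~a)) | (~m) = False | True = True
~(((~s) | (~a)) | (~m)) = False

False


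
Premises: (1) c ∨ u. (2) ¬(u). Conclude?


Disjunctive syllogism: from (P ∨ Q) and ¬P, infer Q.
One disjunct, 'u', is ruled out; the other must hold.

c


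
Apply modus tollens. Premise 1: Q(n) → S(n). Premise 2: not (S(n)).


Modus tollens: from (P → Q) and ¬Q, infer ¬P.
Q = 'S(n)' is denied; since P → Q, P must also fail.

Not (Q(n)).


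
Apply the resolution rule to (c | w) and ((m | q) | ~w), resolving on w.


The clauses contain complementary literals w and ~w.
Resolution eliminates this pair and disjoins the remaining literals (merging duplicates).

((c | q) | m)


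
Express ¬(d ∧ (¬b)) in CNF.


Step 1: Apply De Morgan: ¬(d ∧ (¬b)) = ¬d ∨ ¬(¬b).
Step 2: Eliminate any double negations (¬¬X = X).

(¬d) ∨ b


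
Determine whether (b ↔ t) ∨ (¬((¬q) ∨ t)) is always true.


Build the truth table over {b, q, t}:
b | q | t | φ
-------------
F | F | F | T
T | F | F | F
F | T | F | T
T | T | F | T
F | F | T | F
T | F | T | T
F | T | T | F
T | T | T | T
Counterexample at row 2: with b=T, q=F, t=F, the formula is F.

No, it is not a tautology.


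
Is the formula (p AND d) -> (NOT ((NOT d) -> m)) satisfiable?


Search for a satisfying assignment over {d, m, p}.
Try d=F, m=F, p=F: the formula evaluates to T.
A satisfying assignment exists.

Satisfiable.


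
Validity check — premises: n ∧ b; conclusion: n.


This matches the form of conjunction elimination: the conclusion follows in every model of the premises.

Valid.


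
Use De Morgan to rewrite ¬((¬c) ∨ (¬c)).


De Morgan: the negation of a disjunction is the conjunction of the negations.
Distribute ¬ across ∨, flipping it to ∧, and negate each literal.

c ∧ c


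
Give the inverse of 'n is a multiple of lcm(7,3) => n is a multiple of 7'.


The inverse of (P → Q) is (¬P → ¬Q). It is equivalent to the converse, not to the original.
Here P = 'n is a multiple of lcm(7,3)' and Q = 'n is a multiple of 7'.

If not (n is a multiple of lcm(7,3)), then not (n is a multiple of 7).


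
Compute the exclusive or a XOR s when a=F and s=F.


Exclusive or is true when exactly one operand is true.
Substitute: a=F, s=F.
F XOR F evaluates to F.

F


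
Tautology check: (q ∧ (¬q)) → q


Build the truth table over {q}:
q | φ
-----
F | T
T | T
Every row evaluates to true.

Yes, it is a tautology.


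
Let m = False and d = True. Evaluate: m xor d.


Exclusive or is true when exactly one operand is true.
Substitute: m=False, d=True.
False xor True evaluates to True.

True


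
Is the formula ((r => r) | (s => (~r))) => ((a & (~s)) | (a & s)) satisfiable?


Search for a satisfying assignment over {a, r, s}.
Try a=True, r=False, s=False: the formula evaluates to True.
A satisfying assignment exists.

Satisfiable.


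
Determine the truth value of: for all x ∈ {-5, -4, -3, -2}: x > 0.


Evaluate the predicate on each element: -5:F, -4:F, -3:F, -2:F.
Counterexample x = -5 fails the predicate.

F


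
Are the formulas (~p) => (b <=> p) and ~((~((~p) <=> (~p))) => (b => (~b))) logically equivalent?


Compare truth tables:
b | p | φ | ψ
-------------
False | False | True | False
True | False | False | False
False | True | True | False
True | True | True | False
They differ at row 1 (b=False, p=False): φ=True but ψ=False.

No, they are not logically equivalent.


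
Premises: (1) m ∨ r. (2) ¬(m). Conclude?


Disjunctive syllogism: from (P ∨ Q) and ¬P, infer Q.
One disjunct, 'm', is ruled out; the other must hold.

r


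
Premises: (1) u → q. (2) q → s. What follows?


Hypothetical syllogism: from (P → Q) and (Q → R), infer (P → R).
Chain the two implications through the shared middle term 'q'.

u → s


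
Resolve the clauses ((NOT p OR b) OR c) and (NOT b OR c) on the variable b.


The clauses contain complementary literals b and NOTb.
Resolution eliminates this pair and disjoins the remaining literals (merging duplicates).

(c OR NOT p)


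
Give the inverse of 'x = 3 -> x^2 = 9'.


The inverse of (P → Q) is (¬P → ¬Q). It is equivalent to the converse, not to the original.
Here P = 'x = 3' and Q = 'x^2 = 9'.

If not (x = 3), then not (x^2 = 9).


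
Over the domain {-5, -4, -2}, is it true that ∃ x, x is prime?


Evaluate the predicate on each element: -5:F, -4:F, -2:F.
No element satisfies the predicate.

F


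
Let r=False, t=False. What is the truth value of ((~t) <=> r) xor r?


Substitute r=False, t=False:
~t = True
(~t) <=> r = True <=> False = False
((~t) <=> r) xor r = False xor False = False

False


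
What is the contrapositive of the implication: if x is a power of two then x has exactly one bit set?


The contrapositive of (P → Q) is (¬Q → ¬P); it is logically equivalent to the original.
Here P = 'x is a power of two' and Q = 'x has exactly one bit set'.

If not (x has exactly one bit set), then not (x is a power of two).


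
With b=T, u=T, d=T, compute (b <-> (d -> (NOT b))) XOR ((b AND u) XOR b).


Substitute b=T, u=T, d=T:
NOT b = F
d -> (NOT b) = T -> F = F
b <-> (d -> (NOT b)) = T <-> F = F
b AND u = T AND T = T
(b AND u) XOR b = T XOR T = F
(b <-> (d -> (NOT b))) XOR ((b AND u) XOR b) = F XOR F = F

F


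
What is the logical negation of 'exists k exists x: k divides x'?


Negation flips each quantifier (∀↔∃) and negates the inner predicate.
¬(exists k exists x: φ) = forall k forall x: ¬φ.

forall k forall x: ~(k divides x)


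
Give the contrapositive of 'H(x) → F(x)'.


The contrapositive of (P → Q) is (¬Q → ¬P); it is logically equivalent to the original.
Here P = 'H(x)' and Q = 'F(x)'.

If not (F(x)), then not (H(x)).


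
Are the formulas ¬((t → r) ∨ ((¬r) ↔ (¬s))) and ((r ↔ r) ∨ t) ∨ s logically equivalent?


Compare truth tables:
r | s | t | φ | ψ
-----------------
F | F | F | F | T
T | F | F | F | T
F | T | F | F | T
T | T | F | F | T
F | F | T | F | T
T | F | T | F | T
F | T | T | T | T
T | T | T | F | T
They differ at row 1 (r=F, s=F, t=F): φ=F but ψ=T.

No, they are not logically equivalent.


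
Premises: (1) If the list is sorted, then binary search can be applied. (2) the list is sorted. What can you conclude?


Modus ponens: from (P → Q) and P, infer Q.
P = 'the list is sorted' is asserted, and P → Q holds, so Q follows.

binary search can be applied.


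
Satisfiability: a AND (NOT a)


Check all 2 assignments over {a}:
a | φ
-----
F | F
T | F
No assignment makes the formula true.

Unsatisfiable.


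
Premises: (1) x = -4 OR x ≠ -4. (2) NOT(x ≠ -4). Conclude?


Disjunctive syllogism: from (P ∨ Q) and ¬P, infer Q.
One disjunct, 'x ≠ -4', is ruled out; the other must hold.

x = -4


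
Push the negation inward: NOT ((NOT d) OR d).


De Morgan: the negation of a disjunction is the conjunction of the negations.
Distribute NOT across OR, flipping it to AND, and negate each literal.

d AND (NOT d)


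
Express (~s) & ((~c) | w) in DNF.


Step 1: Distribute ∧ over ∨: (¬s) ∧ ((¬c) ∨ w) = ((¬s) ∧ (¬c)) ∨ ((¬s) ∧ w).

((~s) & (~c)) | ((~s) & w)


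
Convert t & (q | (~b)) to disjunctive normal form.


Step 1: Distribute ∧ over ∨: t ∧ (q ∨ (¬b)) = (t ∧ q) ∨ (t ∧ (¬b)).

(t & q) | (t & (~b))


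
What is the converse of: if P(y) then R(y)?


The converse of (P → Q) is (Q → P). It is not in general equivalent to the original.
Here P = 'P(y)' and Q = 'R(y)'.

If R(y), then P(y).


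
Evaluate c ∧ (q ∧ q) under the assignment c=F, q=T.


Substitute c=F, q=T:
q ∧ q = T ∧ T = T
c ∧ (q ∧ q) = F ∧ T = F

F


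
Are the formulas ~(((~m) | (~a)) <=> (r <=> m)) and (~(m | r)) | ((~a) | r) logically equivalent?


Compare truth tables:
a | m | r | φ | ψ
-----------------
False | False | False | False | True
True | False | False | False | True
False | True | False | True | True
True | True | False | False | False
False | False | True | True | True
True | False | True | True | True
False | True | True | False | True
True | True | True | True | True
They differ at row 1 (a=False, m=False, r=False): φ=False but ψ=True.

No, they are not logically equivalent.


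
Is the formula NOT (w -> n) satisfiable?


Search for a satisfying assignment over {n, w}.
Try n=F, w=T: the formula evaluates to T.
A satisfying assignment exists.

Satisfiable.


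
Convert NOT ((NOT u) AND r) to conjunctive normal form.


Step 1: Apply De Morgan: ¬((¬u) ∧ r) = ¬(¬u) ∨ ¬r.
Step 2: Eliminate any double negations (¬¬X = X).

u OR (NOT r)


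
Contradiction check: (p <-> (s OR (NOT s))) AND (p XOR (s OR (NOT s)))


Truth table over {p, s}:
p | s | φ
---------
F | F | F
T | F | F
F | T | F
T | T | F
Every row is false.

Yes, it is a contradiction.


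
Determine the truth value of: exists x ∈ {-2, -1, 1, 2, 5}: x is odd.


Evaluate the predicate on each element: -2:False, -1:True, 1:True, 2:False, 5:True.
Witness x = -1 satisfies the predicate.

True


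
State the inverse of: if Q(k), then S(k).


The inverse of (P → Q) is (¬P → ¬Q). It is equivalent to the converse, not to the original.
Here P = 'Q(k)' and Q = 'S(k)'.

If not (Q(k)), then not (S(k)).


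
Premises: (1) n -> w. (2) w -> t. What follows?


Hypothetical syllogism: from (P → Q) and (Q → R), infer (P → R).
Chain the two implications through the shared middle term 'w'.

n -> t


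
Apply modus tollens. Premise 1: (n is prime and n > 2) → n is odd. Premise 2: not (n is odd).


Modus tollens: from (P → Q) and ¬Q, infer ¬P.
Q = 'n is odd' is denied; since P → Q, P must also fail.

Not ((n is prime and n > 2)).


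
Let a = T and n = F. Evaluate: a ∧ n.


Conjunction is true only when both operands are true.
Substitute: a=T, n=F.
T ∧ F evaluates to F.

F


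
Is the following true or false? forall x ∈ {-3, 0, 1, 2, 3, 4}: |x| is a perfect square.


Evaluate the predicate on each element: -3:False, 0:True, 1:True, 2:False, 3:False, 4:True.
Counterexample x = -3 fails the predicate.

False


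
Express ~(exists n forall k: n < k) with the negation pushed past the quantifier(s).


Negation flips each quantifier (∀↔∃) and negates the inner predicate.
¬(exists n forall k: φ) = forall n exists k: ¬φ.

forall n exists k: ~(n < k)


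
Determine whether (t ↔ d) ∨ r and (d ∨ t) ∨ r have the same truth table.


Compare truth tables:
d | r | t | φ | ψ
-----------------
F | F | F | T | F
T | F | F | F | T
F | T | F | T | T
T | T | F | T | T
F | F | T | F | T
T | F | T | T | T
F | T | T | T | T
T | T | T | T | T
They differ at row 1 (d=F, r=F, t=F): φ=T but ψ=F.

No, they are not logically equivalent.


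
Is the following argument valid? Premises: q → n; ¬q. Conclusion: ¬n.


This is denying the antecedent (fallacy). There exist truth assignments where the premises are all true but the conclusion is false.

Invalid.


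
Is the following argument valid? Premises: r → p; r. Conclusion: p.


This matches the form of modus ponens: the conclusion follows in every model of the premises.

Valid.


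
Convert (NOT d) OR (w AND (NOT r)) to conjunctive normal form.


Step 1: Distribute ∨ over ∧: (¬d) ∨ (w ∧ (¬r)) = ((¬d) ∨ w) ∧ ((¬d) ∨ (¬r)).

((NOT d) OR w) AND ((NOT d) OR (NOT r))


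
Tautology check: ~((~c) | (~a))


Build the truth table over {a, c}:
a | c | φ
---------
False | False | False
True | False | False
False | True | False
True | True | True
Counterexample at row 1: with a=False, c=False, the formula is False.

No, it is not a tautology.


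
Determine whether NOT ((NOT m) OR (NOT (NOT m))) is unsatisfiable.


Truth table over {m}:
m | φ
-----
F | F
T | F
Every row is false.

Yes, it is a contradiction.


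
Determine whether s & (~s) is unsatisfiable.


Truth table over {s}:
s | φ
-----
False | False
True | False
Every row is false.

Yes, it is a contradiction.


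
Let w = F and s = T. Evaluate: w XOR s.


Exclusive or is true when exactly one operand is true.
Substitute: w=F, s=T.
F XOR T evaluates to T.

T


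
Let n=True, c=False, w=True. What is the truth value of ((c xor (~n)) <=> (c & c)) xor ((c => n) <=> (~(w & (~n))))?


Substitute n=True, c=False, w=True:
~n = False
c xor (~n) = False xor False = False
c & c = False & False = False
(c xor (~n)) <=> (c & c) = False <=> False = True
c => n = False => True = True
~n = False
w & (~n) = True & False = False
~(w & (~n)) = True
(c => n) <=> (~(w & (~n))) = True <=> True = True
((c xor (~n)) <=> (c & c)) xor ((c => n) <=> (~(w & (~n)))) = True xor True = False

False


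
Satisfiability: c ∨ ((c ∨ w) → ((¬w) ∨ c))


Search for a satisfying assignment over {c, w}.
Try c=F, w=F: the formula evaluates to T.
A satisfying assignment exists.

Satisfiable.


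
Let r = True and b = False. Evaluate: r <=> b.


Biconditional is true when both operands have the same truth value.
Substitute: r=True, b=False.
True <=> False evaluates to False.

False


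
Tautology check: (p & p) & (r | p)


Build the truth table over {p, r}:
p | r | φ
---------
False | False | False
True | False | True
False | True | False
True | True | True
Counterexample at row 1: with p=False, r=False, the formula is False.

No, it is not a tautology.


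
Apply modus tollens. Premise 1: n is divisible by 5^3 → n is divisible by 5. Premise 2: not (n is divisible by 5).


Modus tollens: from (P → Q) and ¬Q, infer ¬P.
Q = 'n is divisible by 5' is denied; since P → Q, P must also fail.

Not (n is divisible by 5^3).


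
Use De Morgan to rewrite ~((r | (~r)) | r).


De Morgan: the negation of a disjunction is the conjunction of the negations.
Distribute ~ across |, flipping it to &, and negate each literal.

((~r) & r) & (~r)


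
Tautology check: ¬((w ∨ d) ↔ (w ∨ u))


Build the truth table over {d, u, w}:
d | u | w | φ
-------------
F | F | F | F
T | F | F | T
F | T | F | T
T | T | F | F
F | F | T | F
T | F | T | F
F | T | T | F
T | T | T | F
Counterexample at row 1: with d=F, u=F, w=F, the formula is F.

No, it is not a tautology.


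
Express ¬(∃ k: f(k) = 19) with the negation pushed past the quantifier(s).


¬(∀ x: φ) = ∃ x: ¬φ, and ¬(∃ x: φ) = ∀ x: ¬φ.
Apply to the existential statement.

∀ k: ¬(f(k) = 19)


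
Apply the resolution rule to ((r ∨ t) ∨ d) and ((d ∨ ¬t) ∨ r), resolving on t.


The clauses contain complementary literals t and ¬t.
Resolution eliminates this pair and disjoins the remaining literals (merging duplicates).

(d ∨ r)


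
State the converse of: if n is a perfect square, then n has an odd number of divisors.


The converse of (P → Q) is (Q → P). It is not in general equivalent to the original.
Here P = 'n is a perfect square' and Q = 'n has an odd number of divisors'.

If n has an odd number of divisors, then n is a perfect square.


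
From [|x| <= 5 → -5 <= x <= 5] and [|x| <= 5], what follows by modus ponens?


Modus ponens: from (P → Q) and P, infer Q.
P = '|x| <= 5' is asserted, and P → Q holds, so Q follows.

-5 <= x <= 5.


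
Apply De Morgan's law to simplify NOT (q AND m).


De Morgan: the negation of a conjunction is the disjunction of the negations.
Distribute NOT across AND, flipping it to OR, and negate each literal.

(NOT q) OR (NOT m)


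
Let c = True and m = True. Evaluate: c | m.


Disjunction is false only when both operands are false.
Substitute: c=True, m=True.
True | True evaluates to True.

True


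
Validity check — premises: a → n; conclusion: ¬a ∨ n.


This matches the form of material implication: the conclusion follows in every model of the premises.

Valid.


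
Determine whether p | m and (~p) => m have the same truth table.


Compare truth tables:
m | p | φ | ψ
-------------
False | False | False | False
True | False | True | True
False | True | True | True
True | True | True | True
The columns φ and ψ agree on every row.

Yes, they are logically equivalent.


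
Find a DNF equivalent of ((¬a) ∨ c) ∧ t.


Step 1: Distribute ∧ over ∨: ((¬a) ∨ c) ∧ t = ((¬a) ∧ t) ∨ (c ∧ t).

((¬a) ∧ t) ∨ (c ∧ t)


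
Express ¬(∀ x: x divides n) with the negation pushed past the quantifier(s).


¬(∀ x: φ) = ∃ x: ¬φ, and ¬(∃ x: φ) = ∀ x: ¬φ.
Apply to the universal statement.

∃ x: ¬(x divides n)


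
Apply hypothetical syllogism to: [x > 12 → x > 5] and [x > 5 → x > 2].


Hypothetical syllogism: from (P → Q) and (Q → R), infer (P → R).
Chain the two implications through the shared middle term 'x > 5'.

x > 12 → x > 2


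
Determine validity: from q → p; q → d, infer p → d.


This is (no valid rule). There exist truth assignments where the premises are all true but the conclusion is false.

Invalid.


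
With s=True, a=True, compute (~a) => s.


Substitute s=True, a=True:
~a = False
(~a) => s = False => True = True

True


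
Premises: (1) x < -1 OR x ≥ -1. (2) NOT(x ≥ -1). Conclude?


Disjunctive syllogism: from (P ∨ Q) and ¬P, infer Q.
One disjunct, 'x ≥ -1', is ruled out; the other must hold.

x < -1


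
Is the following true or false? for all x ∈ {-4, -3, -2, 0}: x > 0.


Evaluate the predicate on each element: -4:F, -3:F, -2:F, 0:F.
Counterexample x = -4 fails the predicate.

F


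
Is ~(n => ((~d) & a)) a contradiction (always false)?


Truth table over {a, d, n}:
a | d | n | φ
-------------
False | False | False | False
True | False | False | False
False | True | False | False
True | True | False | False
False | False | True | True
True | False | True | False
False | True | True | True
True | True | True | True
Satisfying assignment at row 5: a=False, d=False, n=True gives True.

No, it is not a contradiction.


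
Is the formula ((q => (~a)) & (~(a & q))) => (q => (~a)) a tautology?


Build the truth table over {a, q}:
a | q | φ
---------
False | False | True
True | False | True
False | True | True
True | True | True
Every row evaluates to true.

Yes, it is a tautology.


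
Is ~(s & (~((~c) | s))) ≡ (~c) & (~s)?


Compare truth tables:
c | s | φ | ψ
-------------
False | False | True | True
True | False | True | False
False | True | True | False
True | True | True | False
They differ at row 2 (c=True, s=False): φ=True but ψ=False.

No, they are not logically equivalent.


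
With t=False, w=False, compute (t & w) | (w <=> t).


Substitute t=False, w=False:
t & w = False & False = False
w <=> t = False <=> False = True
(t & w) | (w <=> t) = False | True = True

True


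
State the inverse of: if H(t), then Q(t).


The inverse of (P → Q) is (¬P → ¬Q). It is equivalent to the converse, not to the original.
Here P = 'H(t)' and Q = 'Q(t)'.

If not (H(t)), then not (Q(t)).


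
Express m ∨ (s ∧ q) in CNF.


Step 1: Distribute ∨ over ∧: m ∨ (s ∧ q) = (m ∨ s) ∧ (m ∨ q).

(m ∨ s) ∧ (m ∨ q)


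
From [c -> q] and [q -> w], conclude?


Hypothetical syllogism: from (P → Q) and (Q → R), infer (P → R).
Chain the two implications through the shared middle term 'q'.

c -> w


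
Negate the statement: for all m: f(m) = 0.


¬(for all x: φ) = there exists x: ¬φ, and ¬(there exists x: φ) = for all x: ¬φ.
Apply to the universal statement.

there exists m: NOT(f(m) = 0)


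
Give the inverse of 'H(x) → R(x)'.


The inverse of (P → Q) is (¬P → ¬Q). It is equivalent to the converse, not to the original.
Here P = 'H(x)' and Q = 'R(x)'.

If not (H(x)), then not (R(x)).


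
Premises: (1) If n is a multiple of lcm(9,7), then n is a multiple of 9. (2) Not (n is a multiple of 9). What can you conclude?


Modus tollens: from (P → Q) and ¬Q, infer ¬P.
Q = 'n is a multiple of 9' is denied; since P → Q, P must also fail.

Not (n is a multiple of lcm(9,7)).


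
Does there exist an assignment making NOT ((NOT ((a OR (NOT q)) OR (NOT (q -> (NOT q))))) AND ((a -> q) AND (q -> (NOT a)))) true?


Search for a satisfying assignment over {a, q}.
Try a=F, q=F: the formula evaluates to T.
A satisfying assignment exists.

Satisfiable.


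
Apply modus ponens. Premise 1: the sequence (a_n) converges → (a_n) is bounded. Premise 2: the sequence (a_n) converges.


Modus ponens: from (P → Q) and P, infer Q.
P = 'the sequence (a_n) converges' is asserted, and P → Q holds, so Q follows.

(a_n) is bounded.


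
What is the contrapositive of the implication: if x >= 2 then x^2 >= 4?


The contrapositive of (P → Q) is (¬Q → ¬P); it is logically equivalent to the original.
Here P = 'x >= 2' and Q = 'x^2 >= 4'.

If not (x^2 >= 4), then not (x >= 2).


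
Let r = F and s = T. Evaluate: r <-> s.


Biconditional is true when both operands have the same truth value.
Substitute: r=F, s=T.
F <-> T evaluates to F.

F


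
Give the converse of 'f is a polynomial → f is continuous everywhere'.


The converse of (P → Q) is (Q → P). It is not in general equivalent to the original.
Here P = 'f is a polynomial' and Q = 'f is continuous everywhere'.

If f is continuous everywhere, then f is a polynomial.


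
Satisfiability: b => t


Search for a satisfying assignment over {b, t}.
Try b=False, t=False: the formula evaluates to True.
A satisfying assignment exists.

Satisfiable.
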